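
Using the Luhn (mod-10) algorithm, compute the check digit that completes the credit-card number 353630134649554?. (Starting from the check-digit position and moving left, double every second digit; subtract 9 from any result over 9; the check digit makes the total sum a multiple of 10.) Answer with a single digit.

1

Partial digits right→left: 4 5 5 9 4 6 4 3 1 0 3 6 3 5 3
Double every second digit counting from the check-digit position (so the 1st, 3rd, 5th, ... of the partial from the right).
  doubled (with −9 where >9): 8 1 8 8 2 6 6 6 → sum 45
  kept as-is: 5 9 6 3 0 6 5 → sum 34
Total = 45 + 34 = 79.
Check digit = (10 − (79 mod 10)) mod 10 = 1.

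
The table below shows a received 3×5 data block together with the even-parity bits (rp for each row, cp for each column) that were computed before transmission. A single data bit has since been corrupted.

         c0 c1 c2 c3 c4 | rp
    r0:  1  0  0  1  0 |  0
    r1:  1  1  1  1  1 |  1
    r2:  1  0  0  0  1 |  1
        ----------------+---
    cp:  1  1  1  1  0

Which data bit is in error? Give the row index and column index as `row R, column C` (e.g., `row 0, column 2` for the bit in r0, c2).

row 2, column 3

Recompute each row's even parity and compare to rp:
  r0: data parity 0, sent rp 0 → ok
  r1: data parity 1, sent rp 1 → ok
  r2: data parity 0, sent rp 1 → mismatch
Recompute each column's even parity and compare to cp:
  c0: data parity 1, sent cp 1 → ok
  c1: data parity 1, sent cp 1 → ok
  c2: data parity 1, sent cp 1 → ok
  c3: data parity 0, sent cp 1 → mismatch
  c4: data parity 0, sent cp 0 → ok
Exactly one row (r2) and one column (c3) fail → the flipped bit is at their intersection.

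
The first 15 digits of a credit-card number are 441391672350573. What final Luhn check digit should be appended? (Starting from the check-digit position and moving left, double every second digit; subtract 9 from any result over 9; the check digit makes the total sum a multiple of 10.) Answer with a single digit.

1

Partial digits right→left: 3 7 5 0 5 3 2 7 6 1 9 3 1 4 4
Double every second digit counting from the check-digit position (so the 1st, 3rd, 5th, ... of the partial from the right).
  doubled (with −9 where >9): 6 1 1 4 3 9 2 8 → sum 34
  kept as-is: 7 0 3 7 1 3 4 → sum 25
Total = 34 + 25 = 59.
Check digit = (10 − (59 mod 10)) mod 10 = 1.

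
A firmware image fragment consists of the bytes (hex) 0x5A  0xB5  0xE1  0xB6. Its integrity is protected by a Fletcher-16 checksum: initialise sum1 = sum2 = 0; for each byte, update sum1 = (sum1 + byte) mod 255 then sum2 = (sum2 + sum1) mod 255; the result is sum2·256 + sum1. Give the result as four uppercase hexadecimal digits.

05A8

Running sums (mod 255):
  after byte 0 (0x5A): sum1=90, sum2=90
  after byte 1 (0xB5): sum1=16, sum2=106
  after byte 2 (0xE1): sum1=241, sum2=92
  after byte 3 (0xB6): sum1=168, sum2=5
Checksum = sum2·256 + sum1 = 5·256 + 168 = 1448 = 0x05A8.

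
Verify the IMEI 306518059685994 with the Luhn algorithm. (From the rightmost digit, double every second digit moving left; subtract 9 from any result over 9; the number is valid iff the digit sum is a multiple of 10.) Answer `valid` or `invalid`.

invalid

From the right, keep odd positions and double even positions (subtract 9 from any doubled value over 9):
  doubled (positions 2,4,...): 9 1 3 1 7 1 0 → sum 22
  kept (positions 1,3,...): 4 9 8 9 0 1 6 3 → sum 40
Total = 62.
62 mod 10 = 2, so the number is invalid.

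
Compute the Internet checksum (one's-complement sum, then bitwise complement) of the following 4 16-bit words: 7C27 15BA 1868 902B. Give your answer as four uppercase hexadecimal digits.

C58A

One's-complement addition (fold any carry out of bit 15 back into bit 0):
  0x7C27 + 0x15BA = 0x091E1
  0x91E1 + 0x1868 = 0x0AA49
  0xAA49 + 0x902B = 0x13A74 → wrap carry → 0x3A75
One's-complement sum = 0x3A75.
Checksum = ~0x3A75 & 0xFFFF = 0xC58A.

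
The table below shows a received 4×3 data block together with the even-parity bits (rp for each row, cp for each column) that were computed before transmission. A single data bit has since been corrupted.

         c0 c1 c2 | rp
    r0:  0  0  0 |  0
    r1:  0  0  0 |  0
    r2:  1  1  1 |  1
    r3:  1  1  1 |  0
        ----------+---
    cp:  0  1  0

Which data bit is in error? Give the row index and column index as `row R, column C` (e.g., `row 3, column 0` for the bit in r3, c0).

Recompute each row's even parity and compare to rp:
  r0: data parity 0, sent rp 0 → ok
  r1: data parity 0, sent rp 0 → ok
  r2: data parity 1, sent rp 1 → ok
  r3: data parity 1, sent rp 0 → mismatch
Recompute each column's even parity and compare to cp:
  c0: data parity 0, sent cp 0 → ok
  c1: data parity 0, sent cp 1 → mismatch
  c2: data parity 0, sent cp 0 → ok
Exactly one row (r3) and one column (c1) fail → the flipped bit is at their intersection.

row 3, column 1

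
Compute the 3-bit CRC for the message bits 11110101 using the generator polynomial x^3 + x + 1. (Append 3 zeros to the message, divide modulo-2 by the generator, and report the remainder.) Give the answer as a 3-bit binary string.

000

Append 3 zeros: 11110101000. Divide by 1011 (XOR where the leading bit is 1):
  pos 0: 1111 XOR 1011 = 0100
  pos 1: 1000 XOR 1011 = 0011
  pos 3: 1110 XOR 1011 = 0101
  pos 4: 1011 XOR 1011 = 0000
Remainder (last 3 bits) = 000. This is the CRC / FCS.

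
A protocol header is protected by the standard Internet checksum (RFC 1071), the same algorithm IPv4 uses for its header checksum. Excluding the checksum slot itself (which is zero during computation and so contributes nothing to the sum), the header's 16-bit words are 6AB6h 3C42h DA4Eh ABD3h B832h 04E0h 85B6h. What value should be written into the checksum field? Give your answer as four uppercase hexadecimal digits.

901B

One's-complement addition (fold any carry out of bit 15 back into bit 0):
  0x6AB6 + 0x3C42 = 0x0A6F8
  0xA6F8 + 0xDA4E = 0x18146 → wrap carry → 0x8147
  0x8147 + 0xABD3 = 0x12D1A → wrap carry → 0x2D1B
  0x2D1B + 0xB832 = 0x0E54D
  0xE54D + 0x04E0 = 0x0EA2D
  0xEA2D + 0x85B6 = 0x16FE3 → wrap carry → 0x6FE4
One's-complement sum = 0x6FE4.
Checksum = ~0x6FE4 & 0xFFFF = 0x901B.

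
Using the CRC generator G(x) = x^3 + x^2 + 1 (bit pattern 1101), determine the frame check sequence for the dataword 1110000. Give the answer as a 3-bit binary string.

Append 3 zeros: 1110000000. Divide by 1101 (XOR where the leading bit is 1):
  pos 0: 1110 XOR 1101 = 0011
  pos 2: 1100 XOR 1101 = 0001
  pos 5: 1000 XOR 1101 = 0101
  pos 6: 1010 XOR 1101 = 0111
Remainder (last 3 bits) = 111. This is the CRC / FCS.

111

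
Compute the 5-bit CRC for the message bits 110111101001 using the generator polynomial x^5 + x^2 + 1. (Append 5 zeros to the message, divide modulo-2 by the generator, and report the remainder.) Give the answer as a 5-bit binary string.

Append 5 zeros: 11011110100100000. Divide by 100101 (XOR where the leading bit is 1):
  pos 0: 110111 XOR 100101 = 010010
  pos 1: 100101 XOR 100101 = 000000
  pos 8: 100100 XOR 100101 = 000001
Remainder (last 5 bits) = 01000. This is the CRC / FCS.

01000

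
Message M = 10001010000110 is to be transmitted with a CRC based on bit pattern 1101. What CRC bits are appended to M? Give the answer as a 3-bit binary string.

110

Append 3 zeros: 10001010000110000. Divide by 1101 (XOR where the leading bit is 1):
  pos 0: 1000 XOR 1101 = 0101
  pos 1: 1011 XOR 1101 = 0110
  pos 2: 1100 XOR 1101 = 0001
  pos 5: 1100 XOR 1101 = 0001
  pos 8: 1001 XOR 1101 = 0100
  pos 9: 1001 XOR 1101 = 0100
  pos 10: 1000 XOR 1101 = 0101
  pos 11: 1010 XOR 1101 = 0111
  pos 12: 1110 XOR 1101 = 0011
Remainder (last 3 bits) = 110. This is the CRC / FCS.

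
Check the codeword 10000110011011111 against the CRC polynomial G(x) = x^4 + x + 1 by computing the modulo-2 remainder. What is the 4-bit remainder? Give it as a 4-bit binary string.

Modulo-2 division of 10000110011011111 by 10011:
  pos 0: 10000 XOR 10011 = 00011
  pos 3: 11110 XOR 10011 = 01101
  pos 4: 11010 XOR 10011 = 01001
  pos 5: 10011 XOR 10011 = 00000
  pos 10: 10111 XOR 10011 = 00100
  pos 12: 10011 XOR 10011 = 00000
Remainder = 0000 (zero — the frame passes the CRC check).

0000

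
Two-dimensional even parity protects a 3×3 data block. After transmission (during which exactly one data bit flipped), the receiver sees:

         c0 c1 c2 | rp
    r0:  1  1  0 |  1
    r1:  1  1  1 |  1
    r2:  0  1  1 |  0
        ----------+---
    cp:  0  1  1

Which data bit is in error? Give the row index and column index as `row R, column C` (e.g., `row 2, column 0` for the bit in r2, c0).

Recompute each row's even parity and compare to rp:
  r0: data parity 0, sent rp 1 → mismatch
  r1: data parity 1, sent rp 1 → ok
  r2: data parity 0, sent rp 0 → ok
Recompute each column's even parity and compare to cp:
  c0: data parity 0, sent cp 0 → ok
  c1: data parity 1, sent cp 1 → ok
  c2: data parity 0, sent cp 1 → mismatch
Exactly one row (r0) and one column (c2) fail → the flipped bit is at their intersection.

row 0, column 2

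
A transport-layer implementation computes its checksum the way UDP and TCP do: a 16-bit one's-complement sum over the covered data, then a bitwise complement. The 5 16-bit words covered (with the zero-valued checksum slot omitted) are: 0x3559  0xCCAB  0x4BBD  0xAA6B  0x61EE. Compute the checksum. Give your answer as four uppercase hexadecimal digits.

A5E3

One's-complement addition (fold any carry out of bit 15 back into bit 0):
  0x3559 + 0xCCAB = 0x10204 → wrap carry → 0x0205
  0x0205 + 0x4BBD = 0x04DC2
  0x4DC2 + 0xAA6B = 0x0F82D
  0xF82D + 0x61EE = 0x15A1B → wrap carry → 0x5A1C
One's-complement sum = 0x5A1C.
Checksum = ~0x5A1C & 0xFFFF = 0xA5E3.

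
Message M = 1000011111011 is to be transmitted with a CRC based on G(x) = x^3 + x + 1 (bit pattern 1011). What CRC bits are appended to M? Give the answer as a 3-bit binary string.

110

Append 3 zeros: 1000011111011000. Divide by 1011 (XOR where the leading bit is 1):
  pos 0: 1000 XOR 1011 = 0011
  pos 2: 1101 XOR 1011 = 0110
  pos 3: 1101 XOR 1011 = 0110
  pos 4: 1101 XOR 1011 = 0110
  pos 5: 1101 XOR 1011 = 0110
  pos 6: 1101 XOR 1011 = 0110
  pos 7: 1100 XOR 1011 = 0111
  pos 8: 1111 XOR 1011 = 0100
  pos 9: 1001 XOR 1011 = 0010
  pos 11: 1000 XOR 1011 = 0011
Remainder (last 3 bits) = 110. This is the CRC / FCS.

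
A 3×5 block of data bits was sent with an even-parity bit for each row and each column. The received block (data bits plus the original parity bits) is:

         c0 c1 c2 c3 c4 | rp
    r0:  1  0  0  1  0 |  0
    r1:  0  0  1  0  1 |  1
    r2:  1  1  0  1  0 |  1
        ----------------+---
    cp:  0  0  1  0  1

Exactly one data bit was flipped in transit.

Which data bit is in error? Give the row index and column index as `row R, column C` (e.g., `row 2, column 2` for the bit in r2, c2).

Recompute each row's even parity and compare to rp:
  r0: data parity 0, sent rp 0 → ok
  r1: data parity 0, sent rp 1 → mismatch
  r2: data parity 1, sent rp 1 → ok
Recompute each column's even parity and compare to cp:
  c0: data parity 0, sent cp 0 → ok
  c1: data parity 1, sent cp 0 → mismatch
  c2: data parity 1, sent cp 1 → ok
  c3: data parity 0, sent cp 0 → ok
  c4: data parity 1, sent cp 1 → ok
Exactly one row (r1) and one column (c1) fail → the flipped bit is at their intersection.

row 1, column 1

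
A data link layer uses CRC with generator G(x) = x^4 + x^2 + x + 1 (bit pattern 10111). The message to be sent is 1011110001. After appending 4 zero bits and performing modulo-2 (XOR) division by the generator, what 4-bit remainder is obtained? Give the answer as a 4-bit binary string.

Append 4 zeros: 10111100010000. Divide by 10111 (XOR where the leading bit is 1):
  pos 0: 10111 XOR 10111 = 00000
  pos 5: 10001 XOR 10111 = 00110
  pos 7: 11000 XOR 10111 = 01111
  pos 8: 11110 XOR 10111 = 01001
  pos 9: 10010 XOR 10111 = 00101
Remainder (last 4 bits) = 0101. This is the CRC / FCS.

0101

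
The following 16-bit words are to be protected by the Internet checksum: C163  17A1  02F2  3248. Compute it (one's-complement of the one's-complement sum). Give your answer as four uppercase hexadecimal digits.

F1C0

One's-complement addition (fold any carry out of bit 15 back into bit 0):
  0xC163 + 0x17A1 = 0x0D904
  0xD904 + 0x02F2 = 0x0DBF6
  0xDBF6 + 0x3248 = 0x10E3E → wrap carry → 0x0E3F
One's-complement sum = 0x0E3F.
Checksum = ~0x0E3F & 0xFFFF = 0xF1C0.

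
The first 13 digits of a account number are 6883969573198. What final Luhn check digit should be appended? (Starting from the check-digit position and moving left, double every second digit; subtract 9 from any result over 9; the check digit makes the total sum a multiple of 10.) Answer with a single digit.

Partial digits right→left: 8 9 1 3 7 5 9 6 9 3 8 8 6
Double every second digit counting from the check-digit position (so the 1st, 3rd, 5th, ... of the partial from the right).
  doubled (with −9 where >9): 7 2 5 9 9 7 3 → sum 42
  kept as-is: 9 3 5 6 3 8 → sum 34
Total = 42 + 34 = 76.
Check digit = (10 − (76 mod 10)) mod 10 = 4.

4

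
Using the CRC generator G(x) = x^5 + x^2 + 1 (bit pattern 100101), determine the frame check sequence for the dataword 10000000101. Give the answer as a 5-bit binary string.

01110

Append 5 zeros: 1000000010100000. Divide by 100101 (XOR where the leading bit is 1):
  pos 0: 100000 XOR 100101 = 000101
  pos 3: 101001 XOR 100101 = 001100
  pos 5: 110001 XOR 100101 = 010100
  pos 6: 101000 XOR 100101 = 001101
  pos 8: 110100 XOR 100101 = 010001
  pos 9: 100010 XOR 100101 = 000111
Remainder (last 5 bits) = 01110. This is the CRC / FCS.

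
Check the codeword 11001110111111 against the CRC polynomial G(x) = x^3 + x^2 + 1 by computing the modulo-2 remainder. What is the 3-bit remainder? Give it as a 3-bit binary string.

Modulo-2 division of 11001110111111 by 1101:
  pos 0: 1100 XOR 1101 = 0001
  pos 3: 1111 XOR 1101 = 0010
  pos 5: 1001 XOR 1101 = 0100
  pos 6: 1001 XOR 1101 = 0100
  pos 7: 1001 XOR 1101 = 0100
  pos 8: 1001 XOR 1101 = 0100
  pos 9: 1001 XOR 1101 = 0100
  pos 10: 1001 XOR 1101 = 0100
Remainder = 100 (nonzero — an error is detected).

100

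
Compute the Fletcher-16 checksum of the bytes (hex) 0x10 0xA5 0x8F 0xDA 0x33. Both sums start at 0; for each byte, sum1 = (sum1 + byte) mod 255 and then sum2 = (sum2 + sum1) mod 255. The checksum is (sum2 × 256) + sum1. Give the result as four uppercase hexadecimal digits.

7E53

Running sums (mod 255):
  after byte 0 (0x10): sum1=16, sum2=16
  after byte 1 (0xA5): sum1=181, sum2=197
  after byte 2 (0x8F): sum1=69, sum2=11
  after byte 3 (0xDA): sum1=32, sum2=43
  after byte 4 (0x33): sum1=83, sum2=126
Checksum = sum2·256 + sum1 = 126·256 + 83 = 32339 = 0x7E53.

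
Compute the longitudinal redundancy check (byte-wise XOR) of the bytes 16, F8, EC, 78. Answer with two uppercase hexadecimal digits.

XOR the bytes together:
  start with 0x16
  0x16 ⊕ 0xF8 = 0xEE
  0xEE ⊕ 0xEC = 0x02
  0x02 ⊕ 0x78 = 0x7A

7A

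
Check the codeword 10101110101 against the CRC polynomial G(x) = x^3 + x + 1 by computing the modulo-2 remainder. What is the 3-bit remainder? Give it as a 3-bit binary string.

000

Modulo-2 division of 10101110101 by 1011:
  pos 0: 1010 XOR 1011 = 0001
  pos 3: 1111 XOR 1011 = 0100
  pos 4: 1000 XOR 1011 = 0011
  pos 6: 1110 XOR 1011 = 0101
  pos 7: 1011 XOR 1011 = 0000
Remainder = 000 (zero — the frame passes the CRC check).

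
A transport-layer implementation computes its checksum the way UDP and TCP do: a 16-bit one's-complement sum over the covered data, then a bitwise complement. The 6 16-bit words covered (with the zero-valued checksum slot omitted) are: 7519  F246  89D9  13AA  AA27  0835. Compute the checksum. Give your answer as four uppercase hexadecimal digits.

One's-complement addition (fold any carry out of bit 15 back into bit 0):
  0x7519 + 0xF246 = 0x1675F → wrap carry → 0x6760
  0x6760 + 0x89D9 = 0x0F139
  0xF139 + 0x13AA = 0x104E3 → wrap carry → 0x04E4
  0x04E4 + 0xAA27 = 0x0AF0B
  0xAF0B + 0x0835 = 0x0B740
One's-complement sum = 0xB740.
Checksum = ~0xB740 & 0xFFFF = 0x48BF.

48BF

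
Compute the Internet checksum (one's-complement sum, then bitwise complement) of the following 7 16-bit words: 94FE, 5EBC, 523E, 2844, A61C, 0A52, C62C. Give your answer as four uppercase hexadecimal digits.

1B27

One's-complement addition (fold any carry out of bit 15 back into bit 0):
  0x94FE + 0x5EBC = 0x0F3BA
  0xF3BA + 0x523E = 0x145F8 → wrap carry → 0x45F9
  0x45F9 + 0x2844 = 0x06E3D
  0x6E3D + 0xA61C = 0x11459 → wrap carry → 0x145A
  0x145A + 0x0A52 = 0x01EAC
  0x1EAC + 0xC62C = 0x0E4D8
One's-complement sum = 0xE4D8.
Checksum = ~0xE4D8 & 0xFFFF = 0x1B27.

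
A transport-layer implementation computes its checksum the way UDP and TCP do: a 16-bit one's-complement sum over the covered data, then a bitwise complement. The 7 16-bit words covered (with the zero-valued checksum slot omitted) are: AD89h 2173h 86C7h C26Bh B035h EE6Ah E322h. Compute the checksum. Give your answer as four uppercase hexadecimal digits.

660C

One's-complement addition (fold any carry out of bit 15 back into bit 0):
  0xAD89 + 0x2173 = 0x0CEFC
  0xCEFC + 0x86C7 = 0x155C3 → wrap carry → 0x55C4
  0x55C4 + 0xC26B = 0x1182F → wrap carry → 0x1830
  0x1830 + 0xB035 = 0x0C865
  0xC865 + 0xEE6A = 0x1B6CF → wrap carry → 0xB6D0
  0xB6D0 + 0xE322 = 0x199F2 → wrap carry → 0x99F3
One's-complement sum = 0x99F3.
Checksum = ~0x99F3 & 0xFFFF = 0x660C.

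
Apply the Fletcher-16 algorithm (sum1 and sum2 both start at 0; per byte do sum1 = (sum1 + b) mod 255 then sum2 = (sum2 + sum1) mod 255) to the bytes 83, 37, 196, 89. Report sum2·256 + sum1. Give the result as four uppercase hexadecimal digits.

Running sums (mod 255):
  after byte 0 (83): sum1=83, sum2=83
  after byte 1 (37): sum1=120, sum2=203
  after byte 2 (196): sum1=61, sum2=9
  after byte 3 (89): sum1=150, sum2=159
Checksum = sum2·256 + sum1 = 159·256 + 150 = 40854 = 0x9F96.

9F96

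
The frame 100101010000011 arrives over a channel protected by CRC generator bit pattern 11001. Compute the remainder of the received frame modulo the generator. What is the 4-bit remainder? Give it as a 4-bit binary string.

Modulo-2 division of 100101010000011 by 11001:
  pos 0: 10010 XOR 11001 = 01011
  pos 1: 10111 XOR 11001 = 01110
  pos 2: 11100 XOR 11001 = 00101
  pos 4: 10110 XOR 11001 = 01111
  pos 5: 11110 XOR 11001 = 00111
  pos 7: 11100 XOR 11001 = 00101
  pos 9: 10101 XOR 11001 = 01100
  pos 10: 11001 XOR 11001 = 00000
Remainder = 0000 (zero — the frame passes the CRC check).

0000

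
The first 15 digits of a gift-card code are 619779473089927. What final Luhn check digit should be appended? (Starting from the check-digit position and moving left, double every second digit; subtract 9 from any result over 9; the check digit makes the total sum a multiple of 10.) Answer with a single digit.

Partial digits right→left: 7 2 9 9 8 0 3 7 4 9 7 7 9 1 6
Double every second digit counting from the check-digit position (so the 1st, 3rd, 5th, ... of the partial from the right).
  doubled (with −9 where >9): 5 9 7 6 8 5 9 3 → sum 52
  kept as-is: 2 9 0 7 9 7 1 → sum 35
Total = 52 + 35 = 87.
Check digit = (10 − (87 mod 10)) mod 10 = 3.

3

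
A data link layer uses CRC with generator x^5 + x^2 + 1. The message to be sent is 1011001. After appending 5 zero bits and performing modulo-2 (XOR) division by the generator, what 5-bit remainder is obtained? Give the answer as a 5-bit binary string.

10101

Append 5 zeros: 101100100000. Divide by 100101 (XOR where the leading bit is 1):
  pos 0: 101100 XOR 100101 = 001001
  pos 2: 100110 XOR 100101 = 000011
  pos 6: 110000 XOR 100101 = 010101
Remainder (last 5 bits) = 10101. This is the CRC / FCS.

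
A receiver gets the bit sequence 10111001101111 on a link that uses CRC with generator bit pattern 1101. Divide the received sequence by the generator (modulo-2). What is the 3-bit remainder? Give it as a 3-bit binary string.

Modulo-2 division of 10111001101111 by 1101:
  pos 0: 1011 XOR 1101 = 0110
  pos 1: 1101 XOR 1101 = 0000
  pos 7: 1101 XOR 1101 = 0000
Remainder = 111 (nonzero — an error is detected).

111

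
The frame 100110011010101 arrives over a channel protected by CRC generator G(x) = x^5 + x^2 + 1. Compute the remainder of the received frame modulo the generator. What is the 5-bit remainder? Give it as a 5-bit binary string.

00000

Modulo-2 division of 100110011010101 by 100101:
  pos 0: 100110 XOR 100101 = 000011
  pos 4: 110110 XOR 100101 = 010011
  pos 5: 100111 XOR 100101 = 000010
  pos 9: 100101 XOR 100101 = 000000
Remainder = 00000 (zero — the frame passes the CRC check).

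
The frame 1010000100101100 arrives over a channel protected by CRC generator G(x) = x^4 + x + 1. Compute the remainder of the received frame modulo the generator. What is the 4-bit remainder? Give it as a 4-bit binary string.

Modulo-2 division of 1010000100101100 by 10011:
  pos 0: 10100 XOR 10011 = 00111
  pos 2: 11100 XOR 10011 = 01111
  pos 3: 11111 XOR 10011 = 01100
  pos 4: 11000 XOR 10011 = 01011
  pos 5: 10110 XOR 10011 = 00101
  pos 7: 10110 XOR 10011 = 00101
  pos 9: 10111 XOR 10011 = 00100
  pos 11: 10000 XOR 10011 = 00011
Remainder = 0011 (nonzero — an error is detected).

0011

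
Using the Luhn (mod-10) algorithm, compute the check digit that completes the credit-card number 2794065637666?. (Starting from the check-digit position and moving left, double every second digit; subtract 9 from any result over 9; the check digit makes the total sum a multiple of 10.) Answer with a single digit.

8

Partial digits right→left: 6 6 6 7 3 6 5 6 0 4 9 7 2
Double every second digit counting from the check-digit position (so the 1st, 3rd, 5th, ... of the partial from the right).
  doubled (with −9 where >9): 3 3 6 1 0 9 4 → sum 26
  kept as-is: 6 7 6 6 4 7 → sum 36
Total = 26 + 36 = 62.
Check digit = (10 − (62 mod 10)) mod 10 = 8.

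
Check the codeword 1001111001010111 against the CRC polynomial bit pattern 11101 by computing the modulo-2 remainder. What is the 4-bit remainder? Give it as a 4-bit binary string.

Modulo-2 division of 1001111001010111 by 11101:
  pos 0: 10011 XOR 11101 = 01110
  pos 1: 11101 XOR 11101 = 00000
  pos 6: 10010 XOR 11101 = 01111
  pos 7: 11111 XOR 11101 = 00010
  pos 10: 10011 XOR 11101 = 01110
  pos 11: 11101 XOR 11101 = 00000
Remainder = 0000 (zero — the frame passes the CRC check).

0000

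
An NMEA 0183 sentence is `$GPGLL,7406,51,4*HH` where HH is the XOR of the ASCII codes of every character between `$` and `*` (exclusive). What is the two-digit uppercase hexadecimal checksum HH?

XOR the ASCII codes of the payload characters:
  'G' = 0x47 → acc = 0x47
  'P' = 0x50 → acc = 0x17
  'G' = 0x47 → acc = 0x50
  'L' = 0x4C → acc = 0x1C
  'L' = 0x4C → acc = 0x50
  ',' = 0x2C → acc = 0x7C
  '7' = 0x37 → acc = 0x4B
  '4' = 0x34 → acc = 0x7F
  '0' = 0x30 → acc = 0x4F
  '6' = 0x36 → acc = 0x79
  ',' = 0x2C → acc = 0x55
  '5' = 0x35 → acc = 0x60
  '1' = 0x31 → acc = 0x51
  ',' = 0x2C → acc = 0x7D
  '4' = 0x34 → acc = 0x49
Checksum = 0x49.

49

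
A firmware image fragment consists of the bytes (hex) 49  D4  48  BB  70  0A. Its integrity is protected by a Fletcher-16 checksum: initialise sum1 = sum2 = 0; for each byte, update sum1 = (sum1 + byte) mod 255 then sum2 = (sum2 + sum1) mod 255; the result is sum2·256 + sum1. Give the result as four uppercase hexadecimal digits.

Running sums (mod 255):
  after byte 0 (49): sum1=73, sum2=73
  after byte 1 (D4): sum1=30, sum2=103
  after byte 2 (48): sum1=102, sum2=205
  after byte 3 (BB): sum1=34, sum2=239
  after byte 4 (70): sum1=146, sum2=130
  after byte 5 (0A): sum1=156, sum2=31
Checksum = sum2·256 + sum1 = 31·256 + 156 = 8092 = 0x1F9C.

1F9C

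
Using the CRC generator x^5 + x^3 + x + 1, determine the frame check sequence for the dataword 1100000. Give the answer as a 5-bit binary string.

11110

Append 5 zeros: 110000000000. Divide by 101011 (XOR where the leading bit is 1):
  pos 0: 110000 XOR 101011 = 011011
  pos 1: 110110 XOR 101011 = 011101
  pos 2: 111010 XOR 101011 = 010001
  pos 3: 100010 XOR 101011 = 001001
  pos 5: 100100 XOR 101011 = 001111
Remainder (last 5 bits) = 11110. This is the CRC / FCS.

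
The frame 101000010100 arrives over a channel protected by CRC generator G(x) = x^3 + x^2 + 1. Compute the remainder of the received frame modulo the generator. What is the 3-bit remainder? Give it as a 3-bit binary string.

000

Modulo-2 division of 101000010100 by 1101:
  pos 0: 1010 XOR 1101 = 0111
  pos 1: 1110 XOR 1101 = 0011
  pos 3: 1100 XOR 1101 = 0001
  pos 6: 1101 XOR 1101 = 0000
Remainder = 000 (zero — the frame passes the CRC check).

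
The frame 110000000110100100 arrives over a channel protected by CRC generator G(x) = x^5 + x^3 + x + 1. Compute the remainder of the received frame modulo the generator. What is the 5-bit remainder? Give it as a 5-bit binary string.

00000

Modulo-2 division of 110000000110100100 by 101011:
  pos 0: 110000 XOR 101011 = 011011
  pos 1: 110110 XOR 101011 = 011101
  pos 2: 111010 XOR 101011 = 010001
  pos 3: 100010 XOR 101011 = 001001
  pos 5: 100111 XOR 101011 = 001100
  pos 7: 110001 XOR 101011 = 011010
  pos 8: 110100 XOR 101011 = 011111
  pos 9: 111110 XOR 101011 = 010101
  pos 10: 101011 XOR 101011 = 000000
Remainder = 00000 (zero — the frame passes the CRC check).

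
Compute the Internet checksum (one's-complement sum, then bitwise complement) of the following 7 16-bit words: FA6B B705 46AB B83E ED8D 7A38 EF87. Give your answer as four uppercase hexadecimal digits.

F855

One's-complement addition (fold any carry out of bit 15 back into bit 0):
  0xFA6B + 0xB705 = 0x1B170 → wrap carry → 0xB171
  0xB171 + 0x46AB = 0x0F81C
  0xF81C + 0xB83E = 0x1B05A → wrap carry → 0xB05B
  0xB05B + 0xED8D = 0x19DE8 → wrap carry → 0x9DE9
  0x9DE9 + 0x7A38 = 0x11821 → wrap carry → 0x1822
  0x1822 + 0xEF87 = 0x107A9 → wrap carry → 0x07AA
One's-complement sum = 0x07AA.
Checksum = ~0x07AA & 0xFFFF = 0xF855.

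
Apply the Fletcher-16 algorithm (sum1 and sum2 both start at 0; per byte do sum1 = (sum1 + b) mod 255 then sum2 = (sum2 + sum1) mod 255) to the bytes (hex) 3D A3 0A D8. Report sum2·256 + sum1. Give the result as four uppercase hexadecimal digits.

CCC3

Running sums (mod 255):
  after byte 0 (3D): sum1=61, sum2=61
  after byte 1 (A3): sum1=224, sum2=30
  after byte 2 (0A): sum1=234, sum2=9
  after byte 3 (D8): sum1=195, sum2=204
Checksum = sum2·256 + sum1 = 204·256 + 195 = 52419 = 0xCCC3.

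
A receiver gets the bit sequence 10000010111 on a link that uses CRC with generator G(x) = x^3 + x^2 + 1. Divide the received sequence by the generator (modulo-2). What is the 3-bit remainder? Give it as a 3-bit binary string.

Modulo-2 division of 10000010111 by 1101:
  pos 0: 1000 XOR 1101 = 0101
  pos 1: 1010 XOR 1101 = 0111
  pos 2: 1110 XOR 1101 = 0011
  pos 4: 1110 XOR 1101 = 0011
  pos 6: 1111 XOR 1101 = 0010
Remainder = 101 (nonzero — an error is detected).

101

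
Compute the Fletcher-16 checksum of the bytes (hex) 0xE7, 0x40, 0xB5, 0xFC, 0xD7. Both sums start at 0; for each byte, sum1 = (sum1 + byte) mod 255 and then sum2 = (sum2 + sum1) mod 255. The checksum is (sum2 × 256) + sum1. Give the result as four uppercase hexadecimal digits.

Running sums (mod 255):
  after byte 0 (0xE7): sum1=231, sum2=231
  after byte 1 (0x40): sum1=40, sum2=16
  after byte 2 (0xB5): sum1=221, sum2=237
  after byte 3 (0xFC): sum1=218, sum2=200
  after byte 4 (0xD7): sum1=178, sum2=123
Checksum = sum2·256 + sum1 = 123·256 + 178 = 31666 = 0x7BB2.

7BB2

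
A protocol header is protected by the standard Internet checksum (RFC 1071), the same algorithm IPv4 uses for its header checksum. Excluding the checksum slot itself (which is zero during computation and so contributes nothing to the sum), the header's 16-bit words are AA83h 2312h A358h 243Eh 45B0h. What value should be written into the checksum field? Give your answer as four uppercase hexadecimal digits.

One's-complement addition (fold any carry out of bit 15 back into bit 0):
  0xAA83 + 0x2312 = 0x0CD95
  0xCD95 + 0xA358 = 0x170ED → wrap carry → 0x70EE
  0x70EE + 0x243E = 0x0952C
  0x952C + 0x45B0 = 0x0DADC
One's-complement sum = 0xDADC.
Checksum = ~0xDADC & 0xFFFF = 0x2523.

2523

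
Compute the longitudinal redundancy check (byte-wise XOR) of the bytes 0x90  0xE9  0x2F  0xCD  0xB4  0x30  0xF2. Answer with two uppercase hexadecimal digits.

ED

XOR the bytes together:
  start with 0x90
  0x90 ⊕ 0xE9 = 0x79
  0x79 ⊕ 0x2F = 0x56
  0x56 ⊕ 0xCD = 0x9B
  0x9B ⊕ 0xB4 = 0x2F
  0x2F ⊕ 0x30 = 0x1F
  0x1F ⊕ 0xF2 = 0xED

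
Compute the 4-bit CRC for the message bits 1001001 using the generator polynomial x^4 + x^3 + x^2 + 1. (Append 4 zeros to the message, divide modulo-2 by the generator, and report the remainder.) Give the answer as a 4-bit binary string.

0100

Append 4 zeros: 10010010000. Divide by 11101 (XOR where the leading bit is 1):
  pos 0: 10010 XOR 11101 = 01111
  pos 1: 11110 XOR 11101 = 00011
  pos 4: 11100 XOR 11101 = 00001
Remainder (last 4 bits) = 0100. This is the CRC / FCS.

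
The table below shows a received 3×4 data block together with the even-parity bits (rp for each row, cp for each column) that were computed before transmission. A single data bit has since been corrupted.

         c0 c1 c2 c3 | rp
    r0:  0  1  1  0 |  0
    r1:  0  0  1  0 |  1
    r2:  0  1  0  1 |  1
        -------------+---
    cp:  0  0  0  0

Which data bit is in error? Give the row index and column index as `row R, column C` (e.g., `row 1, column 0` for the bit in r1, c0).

Recompute each row's even parity and compare to rp:
  r0: data parity 0, sent rp 0 → ok
  r1: data parity 1, sent rp 1 → ok
  r2: data parity 0, sent rp 1 → mismatch
Recompute each column's even parity and compare to cp:
  c0: data parity 0, sent cp 0 → ok
  c1: data parity 0, sent cp 0 → ok
  c2: data parity 0, sent cp 0 → ok
  c3: data parity 1, sent cp 0 → mismatch
Exactly one row (r2) and one column (c3) fail → the flipped bit is at their intersection.

row 2, column 3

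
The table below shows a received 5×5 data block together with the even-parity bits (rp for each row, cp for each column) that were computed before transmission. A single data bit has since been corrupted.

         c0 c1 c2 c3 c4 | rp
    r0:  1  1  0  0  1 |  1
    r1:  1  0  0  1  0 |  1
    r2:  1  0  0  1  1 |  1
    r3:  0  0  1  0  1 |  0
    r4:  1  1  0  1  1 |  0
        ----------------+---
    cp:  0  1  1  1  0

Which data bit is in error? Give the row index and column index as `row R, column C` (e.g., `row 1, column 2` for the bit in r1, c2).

row 1, column 1

Recompute each row's even parity and compare to rp:
  r0: data parity 1, sent rp 1 → ok
  r1: data parity 0, sent rp 1 → mismatch
  r2: data parity 1, sent rp 1 → ok
  r3: data parity 0, sent rp 0 → ok
  r4: data parity 0, sent rp 0 → ok
Recompute each column's even parity and compare to cp:
  c0: data parity 0, sent cp 0 → ok
  c1: data parity 0, sent cp 1 → mismatch
  c2: data parity 1, sent cp 1 → ok
  c3: data parity 1, sent cp 1 → ok
  c4: data parity 0, sent cp 0 → ok
Exactly one row (r1) and one column (c1) fail → the flipped bit is at their intersection.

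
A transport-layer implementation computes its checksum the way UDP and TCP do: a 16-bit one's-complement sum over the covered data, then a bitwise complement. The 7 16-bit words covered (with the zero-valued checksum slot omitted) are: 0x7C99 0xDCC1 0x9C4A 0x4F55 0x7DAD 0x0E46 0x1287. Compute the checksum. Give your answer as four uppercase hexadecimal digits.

1C8A

One's-complement addition (fold any carry out of bit 15 back into bit 0):
  0x7C99 + 0xDCC1 = 0x1595A → wrap carry → 0x595B
  0x595B + 0x9C4A = 0x0F5A5
  0xF5A5 + 0x4F55 = 0x144FA → wrap carry → 0x44FB
  0x44FB + 0x7DAD = 0x0C2A8
  0xC2A8 + 0x0E46 = 0x0D0EE
  0xD0EE + 0x1287 = 0x0E375
One's-complement sum = 0xE375.
Checksum = ~0xE375 & 0xFFFF = 0x1C8A.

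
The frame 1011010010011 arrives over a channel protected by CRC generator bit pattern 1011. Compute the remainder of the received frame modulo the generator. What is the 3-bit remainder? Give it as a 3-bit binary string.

100

Modulo-2 division of 1011010010011 by 1011:
  pos 0: 1011 XOR 1011 = 0000
  pos 5: 1001 XOR 1011 = 0010
  pos 7: 1000 XOR 1011 = 0011
  pos 9: 1111 XOR 1011 = 0100
Remainder = 100 (nonzero — an error is detected).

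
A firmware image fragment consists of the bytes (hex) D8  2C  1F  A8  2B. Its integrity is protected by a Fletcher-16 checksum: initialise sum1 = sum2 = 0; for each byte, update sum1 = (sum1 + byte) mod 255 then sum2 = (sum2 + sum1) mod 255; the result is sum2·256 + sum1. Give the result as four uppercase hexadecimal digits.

Running sums (mod 255):
  after byte 0 (D8): sum1=216, sum2=216
  after byte 1 (2C): sum1=5, sum2=221
  after byte 2 (1F): sum1=36, sum2=2
  after byte 3 (A8): sum1=204, sum2=206
  after byte 4 (2B): sum1=247, sum2=198
Checksum = sum2·256 + sum1 = 198·256 + 247 = 50935 = 0xC6F7.

C6F7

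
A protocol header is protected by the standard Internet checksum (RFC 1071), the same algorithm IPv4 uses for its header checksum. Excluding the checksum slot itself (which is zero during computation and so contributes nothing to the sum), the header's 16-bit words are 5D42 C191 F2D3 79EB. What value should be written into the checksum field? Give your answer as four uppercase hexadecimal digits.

One's-complement addition (fold any carry out of bit 15 back into bit 0):
  0x5D42 + 0xC191 = 0x11ED3 → wrap carry → 0x1ED4
  0x1ED4 + 0xF2D3 = 0x111A7 → wrap carry → 0x11A8
  0x11A8 + 0x79EB = 0x08B93
One's-complement sum = 0x8B93.
Checksum = ~0x8B93 & 0xFFFF = 0x746C.

746C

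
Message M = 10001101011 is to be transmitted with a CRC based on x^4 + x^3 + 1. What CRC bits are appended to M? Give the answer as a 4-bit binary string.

0110

Append 4 zeros: 100011010110000. Divide by 11001 (XOR where the leading bit is 1):
  pos 0: 10001 XOR 11001 = 01000
  pos 1: 10001 XOR 11001 = 01000
  pos 2: 10000 XOR 11001 = 01001
  pos 3: 10011 XOR 11001 = 01010
  pos 4: 10100 XOR 11001 = 01101
  pos 5: 11011 XOR 11001 = 00010
  pos 8: 10100 XOR 11001 = 01101
  pos 9: 11010 XOR 11001 = 00011
Remainder (last 4 bits) = 0110. This is the CRC / FCS.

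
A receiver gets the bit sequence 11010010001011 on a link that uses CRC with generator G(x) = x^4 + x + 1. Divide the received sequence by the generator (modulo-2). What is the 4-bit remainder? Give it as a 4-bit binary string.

0101

Modulo-2 division of 11010010001011 by 10011:
  pos 0: 11010 XOR 10011 = 01001
  pos 1: 10010 XOR 10011 = 00001
  pos 5: 11000 XOR 10011 = 01011
  pos 6: 10111 XOR 10011 = 00100
  pos 8: 10001 XOR 10011 = 00010
Remainder = 0101 (nonzero — an error is detected).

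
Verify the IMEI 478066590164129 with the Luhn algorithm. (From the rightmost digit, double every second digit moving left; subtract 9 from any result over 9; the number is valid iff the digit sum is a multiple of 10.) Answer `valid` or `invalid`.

valid

From the right, keep odd positions and double even positions (subtract 9 from any doubled value over 9):
  doubled (positions 2,4,...): 4 8 2 9 3 0 5 → sum 31
  kept (positions 1,3,...): 9 1 6 0 5 6 8 4 → sum 39
Total = 70.
70 mod 10 = 0, so the number is valid.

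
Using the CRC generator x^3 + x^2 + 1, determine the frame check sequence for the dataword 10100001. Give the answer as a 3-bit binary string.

Append 3 zeros: 10100001000. Divide by 1101 (XOR where the leading bit is 1):
  pos 0: 1010 XOR 1101 = 0111
  pos 1: 1110 XOR 1101 = 0011
  pos 3: 1100 XOR 1101 = 0001
  pos 6: 1100 XOR 1101 = 0001
Remainder (last 3 bits) = 010. This is the CRC / FCS.

010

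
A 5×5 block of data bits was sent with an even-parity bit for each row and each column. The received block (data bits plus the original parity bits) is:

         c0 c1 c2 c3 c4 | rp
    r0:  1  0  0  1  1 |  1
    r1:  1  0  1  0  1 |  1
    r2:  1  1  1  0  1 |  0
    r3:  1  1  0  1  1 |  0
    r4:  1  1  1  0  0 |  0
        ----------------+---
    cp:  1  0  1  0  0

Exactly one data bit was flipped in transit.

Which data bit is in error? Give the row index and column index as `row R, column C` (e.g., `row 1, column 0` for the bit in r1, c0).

row 4, column 1

Recompute each row's even parity and compare to rp:
  r0: data parity 1, sent rp 1 → ok
  r1: data parity 1, sent rp 1 → ok
  r2: data parity 0, sent rp 0 → ok
  r3: data parity 0, sent rp 0 → ok
  r4: data parity 1, sent rp 0 → mismatch
Recompute each column's even parity and compare to cp:
  c0: data parity 1, sent cp 1 → ok
  c1: data parity 1, sent cp 0 → mismatch
  c2: data parity 1, sent cp 1 → ok
  c3: data parity 0, sent cp 0 → ok
  c4: data parity 0, sent cp 0 → ok
Exactly one row (r4) and one column (c1) fail → the flipped bit is at their intersection.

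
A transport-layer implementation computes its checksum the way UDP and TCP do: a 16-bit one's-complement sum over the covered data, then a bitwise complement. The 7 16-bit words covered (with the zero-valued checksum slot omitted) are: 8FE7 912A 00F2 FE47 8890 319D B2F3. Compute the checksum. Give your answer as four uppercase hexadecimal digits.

7292

One's-complement addition (fold any carry out of bit 15 back into bit 0):
  0x8FE7 + 0x912A = 0x12111 → wrap carry → 0x2112
  0x2112 + 0x00F2 = 0x02204
  0x2204 + 0xFE47 = 0x1204B → wrap carry → 0x204C
  0x204C + 0x8890 = 0x0A8DC
  0xA8DC + 0x319D = 0x0DA79
  0xDA79 + 0xB2F3 = 0x18D6C → wrap carry → 0x8D6D
One's-complement sum = 0x8D6D.
Checksum = ~0x8D6D & 0xFFFF = 0x7292.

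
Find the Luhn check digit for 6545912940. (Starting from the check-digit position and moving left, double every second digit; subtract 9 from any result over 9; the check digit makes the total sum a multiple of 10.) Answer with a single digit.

Partial digits right→left: 0 4 9 2 1 9 5 4 5 6
Double every second digit counting from the check-digit position (so the 1st, 3rd, 5th, ... of the partial from the right).
  doubled (with −9 where >9): 0 9 2 1 1 → sum 13
  kept as-is: 4 2 9 4 6 → sum 25
Total = 13 + 25 = 38.
Check digit = (10 − (38 mod 10)) mod 10 = 2.

2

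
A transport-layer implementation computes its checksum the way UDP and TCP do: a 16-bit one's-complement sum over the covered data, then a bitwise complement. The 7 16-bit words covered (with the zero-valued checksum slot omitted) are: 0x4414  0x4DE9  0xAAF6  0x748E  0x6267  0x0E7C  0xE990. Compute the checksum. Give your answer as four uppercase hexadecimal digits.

One's-complement addition (fold any carry out of bit 15 back into bit 0):
  0x4414 + 0x4DE9 = 0x091FD
  0x91FD + 0xAAF6 = 0x13CF3 → wrap carry → 0x3CF4
  0x3CF4 + 0x748E = 0x0B182
  0xB182 + 0x6267 = 0x113E9 → wrap carry → 0x13EA
  0x13EA + 0x0E7C = 0x02266
  0x2266 + 0xE990 = 0x10BF6 → wrap carry → 0x0BF7
One's-complement sum = 0x0BF7.
Checksum = ~0x0BF7 & 0xFFFF = 0xF408.

F408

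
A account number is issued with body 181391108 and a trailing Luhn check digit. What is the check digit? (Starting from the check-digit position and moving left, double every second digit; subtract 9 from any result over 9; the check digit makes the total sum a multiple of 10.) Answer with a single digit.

Partial digits right→left: 8 0 1 1 9 3 1 8 1
Double every second digit counting from the check-digit position (so the 1st, 3rd, 5th, ... of the partial from the right).
  doubled (with −9 where >9): 7 2 9 2 2 → sum 22
  kept as-is: 0 1 3 8 → sum 12
Total = 22 + 12 = 34.
Check digit = (10 − (34 mod 10)) mod 10 = 6.

6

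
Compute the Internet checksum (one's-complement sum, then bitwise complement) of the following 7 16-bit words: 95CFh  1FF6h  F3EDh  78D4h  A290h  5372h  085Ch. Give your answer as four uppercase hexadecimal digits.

One's-complement addition (fold any carry out of bit 15 back into bit 0):
  0x95CF + 0x1FF6 = 0x0B5C5
  0xB5C5 + 0xF3ED = 0x1A9B2 → wrap carry → 0xA9B3
  0xA9B3 + 0x78D4 = 0x12287 → wrap carry → 0x2288
  0x2288 + 0xA290 = 0x0C518
  0xC518 + 0x5372 = 0x1188A → wrap carry → 0x188B
  0x188B + 0x085C = 0x020E7
One's-complement sum = 0x20E7.
Checksum = ~0x20E7 & 0xFFFF = 0xDF18.

DF18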